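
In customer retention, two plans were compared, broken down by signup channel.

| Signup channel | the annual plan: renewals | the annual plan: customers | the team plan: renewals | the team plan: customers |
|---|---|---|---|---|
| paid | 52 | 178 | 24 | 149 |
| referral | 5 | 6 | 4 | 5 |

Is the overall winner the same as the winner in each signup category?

Yes

Paid: the annual plan 52/178 = 29.2%, the team plan 24/149 = 16.1% → the annual plan
Referral: the annual plan 5/6 = 83.3%, the team plan 4/5 = 80.0% → the annual plan
Overall: the annual plan 57/184 = 31.0%, the team plan 28/154 = 18.2% → the annual plan
The annual plan wins overall and in every signup group — no reversal.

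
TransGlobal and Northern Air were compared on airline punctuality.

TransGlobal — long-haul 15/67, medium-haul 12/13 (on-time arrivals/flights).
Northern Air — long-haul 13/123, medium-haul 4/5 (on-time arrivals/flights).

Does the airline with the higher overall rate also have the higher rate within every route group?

Long-haul: TransGlobal 15/67 = 22.4%, Northern Air 13/123 = 10.6% → TransGlobal
Medium-haul: TransGlobal 12/13 = 92.3%, Northern Air 4/5 = 80.0% → TransGlobal
Overall: TransGlobal 27/80 = 33.8%, Northern Air 17/128 = 13.3% → TransGlobal
TransGlobal wins overall and in every route group — no reversal.

Yes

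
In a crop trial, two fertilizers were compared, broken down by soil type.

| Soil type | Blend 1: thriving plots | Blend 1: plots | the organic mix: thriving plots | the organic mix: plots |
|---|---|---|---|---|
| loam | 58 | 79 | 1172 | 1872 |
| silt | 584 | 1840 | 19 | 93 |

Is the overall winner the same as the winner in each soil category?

No

Loam: Blend 1 58/79 = 73.4%, the organic mix 1172/1872 = 62.6% → Blend 1
Silt: Blend 1 584/1840 = 31.7%, the organic mix 19/93 = 20.4% → Blend 1
Overall: Blend 1 642/1919 = 33.5%, the organic mix 1191/1965 = 60.6% → the organic mix
Blend 1 wins each soil group but the organic mix wins overall — the comparison reverses. Blend 1's plots skew toward silt, which has a lower base rate.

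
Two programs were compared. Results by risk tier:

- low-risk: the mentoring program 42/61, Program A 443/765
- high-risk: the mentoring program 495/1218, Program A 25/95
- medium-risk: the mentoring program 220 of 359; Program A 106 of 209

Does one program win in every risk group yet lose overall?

Low-risk: the mentoring program 42/61 = 68.9%, Program A 443/765 = 57.9% → the mentoring program
High-risk: the mentoring program 495/1218 = 40.6%, Program A 25/95 = 26.3% → the mentoring program
Medium-risk: the mentoring program 220/359 = 61.3%, Program A 106/209 = 50.7% → the mentoring program
Overall: the mentoring program 757/1638 = 46.2%, Program A 574/1069 = 53.7% → Program A
The mentoring program wins each risk group but Program A wins overall — the comparison reverses. The mentoring program's participants skew toward high-risk, which has a lower base rate.

Yes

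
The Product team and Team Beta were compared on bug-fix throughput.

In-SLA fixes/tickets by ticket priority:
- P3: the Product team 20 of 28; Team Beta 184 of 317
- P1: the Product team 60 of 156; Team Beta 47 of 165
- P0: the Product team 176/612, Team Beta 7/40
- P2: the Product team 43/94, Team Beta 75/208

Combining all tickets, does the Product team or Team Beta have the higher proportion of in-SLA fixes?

Team Beta

P3: the Product team 20/28 = 71.4%, Team Beta 184/317 = 58.0% → the Product team
P1: the Product team 60/156 = 38.5%, Team Beta 47/165 = 28.5% → the Product team
P0: the Product team 176/612 = 28.8%, Team Beta 7/40 = 17.5% → the Product team
P2: the Product team 43/94 = 45.7%, Team Beta 75/208 = 36.1% → the Product team
Overall: the Product team 299/890 = 33.6%, Team Beta 313/730 = 42.9% → Team Beta
(The Product team wins every ticket group but Team Beta wins overall — the Product team's tickets skew toward the low-rate P0 group.)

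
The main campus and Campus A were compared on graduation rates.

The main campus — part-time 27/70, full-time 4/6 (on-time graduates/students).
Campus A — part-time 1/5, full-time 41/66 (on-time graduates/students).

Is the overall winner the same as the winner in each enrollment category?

Part-time: the main campus 27/70 = 38.6%, Campus A 1/5 = 20.0% → the main campus
Full-time: the main campus 4/6 = 66.7%, Campus A 41/66 = 62.1% → the main campus
Overall: the main campus 31/76 = 40.8%, Campus A 42/71 = 59.2% → Campus A
The main campus wins each enrollment group but Campus A wins overall — the comparison reverses. The main campus's students skew toward part-time, which has a lower base rate.

No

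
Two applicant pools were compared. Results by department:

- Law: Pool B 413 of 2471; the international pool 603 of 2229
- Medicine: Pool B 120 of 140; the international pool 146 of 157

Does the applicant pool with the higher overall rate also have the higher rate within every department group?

Yes

Law: Pool B 413/2471 = 16.7%, the international pool 603/2229 = 27.1% → the international pool
Medicine: Pool B 120/140 = 85.7%, the international pool 146/157 = 93.0% → the international pool
Overall: Pool B 533/2611 = 20.4%, the international pool 749/2386 = 31.4% → the international pool
The international pool wins overall and in every department group — no reversal.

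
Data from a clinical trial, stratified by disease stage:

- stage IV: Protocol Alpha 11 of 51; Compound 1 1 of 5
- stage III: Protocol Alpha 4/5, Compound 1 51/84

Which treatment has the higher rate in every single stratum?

Protocol Alpha

Stage IV: Protocol Alpha 11/51 = 21.6%, Compound 1 1/5 = 20.0% → Protocol Alpha
Stage III: Protocol Alpha 4/5 = 80.0%, Compound 1 51/84 = 60.7% → Protocol Alpha
Protocol Alpha has the higher rate in both groups.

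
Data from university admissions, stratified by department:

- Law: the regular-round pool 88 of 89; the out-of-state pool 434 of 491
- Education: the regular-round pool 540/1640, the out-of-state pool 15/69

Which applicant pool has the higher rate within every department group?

Law: the regular-round pool 88/89 = 98.9%, the out-of-state pool 434/491 = 88.4% → the regular-round pool
Education: the regular-round pool 540/1640 = 32.9%, the out-of-state pool 15/69 = 21.7% → the regular-round pool
The regular-round pool has the higher rate in both groups.

the regular-round pool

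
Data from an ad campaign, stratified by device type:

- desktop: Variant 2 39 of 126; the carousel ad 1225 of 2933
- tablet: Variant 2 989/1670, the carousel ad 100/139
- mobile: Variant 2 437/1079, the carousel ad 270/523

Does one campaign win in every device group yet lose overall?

Desktop: Variant 2 39/126 = 31.0%, the carousel ad 1225/2933 = 41.8% → the carousel ad
Tablet: Variant 2 989/1670 = 59.2%, the carousel ad 100/139 = 71.9% → the carousel ad
Mobile: Variant 2 437/1079 = 40.5%, the carousel ad 270/523 = 51.6% → the carousel ad
Overall: Variant 2 1465/2875 = 51.0%, the carousel ad 1595/3595 = 44.4% → Variant 2
The carousel ad wins each device group but Variant 2 wins overall — the comparison reverses. The carousel ad's impressions skew toward desktop, which has a lower base rate.

Yes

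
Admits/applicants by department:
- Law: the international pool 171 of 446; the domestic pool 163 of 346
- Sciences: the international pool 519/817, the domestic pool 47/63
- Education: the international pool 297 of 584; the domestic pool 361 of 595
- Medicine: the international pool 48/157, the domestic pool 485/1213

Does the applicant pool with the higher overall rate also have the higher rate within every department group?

Law: the international pool 171/446 = 38.3%, the domestic pool 163/346 = 47.1% → the domestic pool
Sciences: the international pool 519/817 = 63.5%, the domestic pool 47/63 = 74.6% → the domestic pool
Education: the international pool 297/584 = 50.9%, the domestic pool 361/595 = 60.7% → the domestic pool
Medicine: the international pool 48/157 = 30.6%, the domestic pool 485/1213 = 40.0% → the domestic pool
Overall: the international pool 1035/2004 = 51.6%, the domestic pool 1056/2217 = 47.6% → the international pool
The domestic pool wins each department group but the international pool wins overall — the comparison reverses. The domestic pool's applicants skew toward Medicine, which has a lower base rate.

No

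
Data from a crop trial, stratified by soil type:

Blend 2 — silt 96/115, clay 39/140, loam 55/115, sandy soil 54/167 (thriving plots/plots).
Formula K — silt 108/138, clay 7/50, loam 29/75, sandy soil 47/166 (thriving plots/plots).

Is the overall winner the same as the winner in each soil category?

Yes

Silt: Blend 2 96/115 = 83.5%, Formula K 108/138 = 78.3% → Blend 2
Clay: Blend 2 39/140 = 27.9%, Formula K 7/50 = 14.0% → Blend 2
Loam: Blend 2 55/115 = 47.8%, Formula K 29/75 = 38.7% → Blend 2
Sandy soil: Blend 2 54/167 = 32.3%, Formula K 47/166 = 28.3% → Blend 2
Overall: Blend 2 244/537 = 45.4%, Formula K 191/429 = 44.5% → Blend 2
Blend 2 wins overall and in every soil group — no reversal.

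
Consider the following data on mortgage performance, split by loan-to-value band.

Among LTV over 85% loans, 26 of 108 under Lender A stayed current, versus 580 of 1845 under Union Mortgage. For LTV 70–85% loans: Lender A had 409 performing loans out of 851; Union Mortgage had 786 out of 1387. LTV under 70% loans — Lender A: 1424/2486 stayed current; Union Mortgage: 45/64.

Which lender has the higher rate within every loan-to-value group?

LTV over 85%: Lender A 26/108 = 24.1%, Union Mortgage 580/1845 = 31.4% → Union Mortgage
LTV 70–85%: Lender A 409/851 = 48.1%, Union Mortgage 786/1387 = 56.7% → Union Mortgage
LTV under 70%: Lender A 1424/2486 = 57.3%, Union Mortgage 45/64 = 70.3% → Union Mortgage
Union Mortgage has the higher rate in all 3 groups.

Union Mortgage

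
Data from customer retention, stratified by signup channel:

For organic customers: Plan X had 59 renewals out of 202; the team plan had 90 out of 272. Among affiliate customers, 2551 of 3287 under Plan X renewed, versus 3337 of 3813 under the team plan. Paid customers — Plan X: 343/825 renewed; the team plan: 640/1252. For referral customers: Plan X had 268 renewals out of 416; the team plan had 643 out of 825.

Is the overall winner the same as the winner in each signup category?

Organic: Plan X 59/202 = 29.2%, the team plan 90/272 = 33.1% → the team plan
Affiliate: Plan X 2551/3287 = 77.6%, the team plan 3337/3813 = 87.5% → the team plan
Paid: Plan X 343/825 = 41.6%, the team plan 640/1252 = 51.1% → the team plan
Referral: Plan X 268/416 = 64.4%, the team plan 643/825 = 77.9% → the team plan
Overall: Plan X 3221/4730 = 68.1%, the team plan 4710/6162 = 76.4% → the team plan
The team plan wins overall and in every signup group — no reversal.

Yes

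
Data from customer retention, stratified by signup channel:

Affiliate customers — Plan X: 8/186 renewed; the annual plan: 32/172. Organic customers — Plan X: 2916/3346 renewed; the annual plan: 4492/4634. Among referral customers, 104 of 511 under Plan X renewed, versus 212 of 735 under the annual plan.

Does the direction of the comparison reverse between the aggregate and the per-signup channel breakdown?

Affiliate: Plan X 8/186 = 4.3%, the annual plan 32/172 = 18.6% → the annual plan
Organic: Plan X 2916/3346 = 87.1%, the annual plan 4492/4634 = 96.9% → the annual plan
Referral: Plan X 104/511 = 20.4%, the annual plan 212/735 = 28.8% → the annual plan
Overall: Plan X 3028/4043 = 74.9%, the annual plan 4736/5541 = 85.5% → the annual plan
The annual plan wins overall and in every signup group — no reversal.

No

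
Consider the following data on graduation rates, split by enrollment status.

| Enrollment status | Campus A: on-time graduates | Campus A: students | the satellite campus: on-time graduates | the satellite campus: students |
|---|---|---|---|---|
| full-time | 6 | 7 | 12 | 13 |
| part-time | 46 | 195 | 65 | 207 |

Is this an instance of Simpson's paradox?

Full-time: Campus A 6/7 = 85.7%, the satellite campus 12/13 = 92.3% → the satellite campus
Part-time: Campus A 46/195 = 23.6%, the satellite campus 65/207 = 31.4% → the satellite campus
Overall: Campus A 52/202 = 25.7%, the satellite campus 77/220 = 35.0% → the satellite campus
The satellite campus wins overall and in every enrollment group — no reversal.

No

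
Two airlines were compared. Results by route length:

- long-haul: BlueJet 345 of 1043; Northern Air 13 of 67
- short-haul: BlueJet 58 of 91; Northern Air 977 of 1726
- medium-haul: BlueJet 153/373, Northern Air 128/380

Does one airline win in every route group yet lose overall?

Long-haul: BlueJet 345/1043 = 33.1%, Northern Air 13/67 = 19.4% → BlueJet
Short-haul: BlueJet 58/91 = 63.7%, Northern Air 977/1726 = 56.6% → BlueJet
Medium-haul: BlueJet 153/373 = 41.0%, Northern Air 128/380 = 33.7% → BlueJet
Overall: BlueJet 556/1507 = 36.9%, Northern Air 1118/2173 = 51.4% → Northern Air
BlueJet wins each route group but Northern Air wins overall — the comparison reverses. BlueJet's flights skew toward long-haul, which has a lower base rate.

Yes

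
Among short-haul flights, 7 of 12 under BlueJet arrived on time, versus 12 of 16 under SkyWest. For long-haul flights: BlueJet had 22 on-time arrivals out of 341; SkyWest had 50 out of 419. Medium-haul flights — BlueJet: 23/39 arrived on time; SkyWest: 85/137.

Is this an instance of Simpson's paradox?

Short-haul: BlueJet 7/12 = 58.3%, SkyWest 12/16 = 75.0% → SkyWest
Long-haul: BlueJet 22/341 = 6.5%, SkyWest 50/419 = 11.9% → SkyWest
Medium-haul: BlueJet 23/39 = 59.0%, SkyWest 85/137 = 62.0% → SkyWest
Overall: BlueJet 52/392 = 13.3%, SkyWest 147/572 = 25.7% → SkyWest
SkyWest wins overall and in every route group — no reversal.

No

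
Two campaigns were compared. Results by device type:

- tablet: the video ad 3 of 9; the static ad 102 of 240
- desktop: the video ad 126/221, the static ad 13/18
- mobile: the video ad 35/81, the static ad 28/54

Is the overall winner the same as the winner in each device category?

Tablet: the video ad 3/9 = 33.3%, the static ad 102/240 = 42.5% → the static ad
Desktop: the video ad 126/221 = 57.0%, the static ad 13/18 = 72.2% → the static ad
Mobile: the video ad 35/81 = 43.2%, the static ad 28/54 = 51.9% → the static ad
Overall: the video ad 164/311 = 52.7%, the static ad 143/312 = 45.8% → the video ad
The static ad wins each device group but the video ad wins overall — the comparison reverses. The static ad's impressions skew toward tablet, which has a lower base rate.

No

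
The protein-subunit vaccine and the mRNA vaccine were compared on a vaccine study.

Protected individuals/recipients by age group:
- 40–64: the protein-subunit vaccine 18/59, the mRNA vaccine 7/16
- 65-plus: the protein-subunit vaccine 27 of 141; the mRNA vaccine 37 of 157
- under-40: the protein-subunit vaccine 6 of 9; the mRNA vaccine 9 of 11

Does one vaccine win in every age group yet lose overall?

No

40–64: the protein-subunit vaccine 18/59 = 30.5%, the mRNA vaccine 7/16 = 43.8% → the mRNA vaccine
65-plus: the protein-subunit vaccine 27/141 = 19.1%, the mRNA vaccine 37/157 = 23.6% → the mRNA vaccine
Under-40: the protein-subunit vaccine 6/9 = 66.7%, the mRNA vaccine 9/11 = 81.8% → the mRNA vaccine
Overall: the protein-subunit vaccine 51/209 = 24.4%, the mRNA vaccine 53/184 = 28.8% → the mRNA vaccine
The mRNA vaccine wins overall and in every age group — no reversal.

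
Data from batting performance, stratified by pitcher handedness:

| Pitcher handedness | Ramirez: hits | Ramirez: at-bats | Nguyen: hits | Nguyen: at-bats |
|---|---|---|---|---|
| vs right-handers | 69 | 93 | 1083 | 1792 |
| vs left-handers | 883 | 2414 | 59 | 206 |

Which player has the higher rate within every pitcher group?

Vs right-handers: Ramirez 69/93 = 74.2%, Nguyen 1083/1792 = 60.4% → Ramirez
Vs left-handers: Ramirez 883/2414 = 36.6%, Nguyen 59/206 = 28.6% → Ramirez
Ramirez has the higher rate in both groups.

Ramirez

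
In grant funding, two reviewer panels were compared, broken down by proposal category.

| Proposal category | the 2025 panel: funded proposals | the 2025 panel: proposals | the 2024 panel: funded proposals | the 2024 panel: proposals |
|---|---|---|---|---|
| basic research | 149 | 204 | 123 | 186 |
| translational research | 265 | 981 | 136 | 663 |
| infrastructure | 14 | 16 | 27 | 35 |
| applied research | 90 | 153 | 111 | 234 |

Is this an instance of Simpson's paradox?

Basic research: the 2025 panel 149/204 = 73.0%, the 2024 panel 123/186 = 66.1% → the 2025 panel
Translational research: the 2025 panel 265/981 = 27.0%, the 2024 panel 136/663 = 20.5% → the 2025 panel
Infrastructure: the 2025 panel 14/16 = 87.5%, the 2024 panel 27/35 = 77.1% → the 2025 panel
Applied research: the 2025 panel 90/153 = 58.8%, the 2024 panel 111/234 = 47.4% → the 2025 panel
Overall: the 2025 panel 518/1354 = 38.3%, the 2024 panel 397/1118 = 35.5% → the 2025 panel
The 2025 panel wins overall and in every proposal group — no reversal.

No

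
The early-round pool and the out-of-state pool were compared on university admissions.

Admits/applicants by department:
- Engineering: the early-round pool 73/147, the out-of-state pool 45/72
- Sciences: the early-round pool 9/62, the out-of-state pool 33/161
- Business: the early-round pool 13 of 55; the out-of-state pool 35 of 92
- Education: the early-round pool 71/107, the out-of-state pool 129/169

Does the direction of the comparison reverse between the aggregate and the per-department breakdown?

No

Engineering: the early-round pool 73/147 = 49.7%, the out-of-state pool 45/72 = 62.5% → the out-of-state pool
Sciences: the early-round pool 9/62 = 14.5%, the out-of-state pool 33/161 = 20.5% → the out-of-state pool
Business: the early-round pool 13/55 = 23.6%, the out-of-state pool 35/92 = 38.0% → the out-of-state pool
Education: the early-round pool 71/107 = 66.4%, the out-of-state pool 129/169 = 76.3% → the out-of-state pool
Overall: the early-round pool 166/371 = 44.7%, the out-of-state pool 242/494 = 49.0% → the out-of-state pool
The out-of-state pool wins overall and in every department group — no reversal.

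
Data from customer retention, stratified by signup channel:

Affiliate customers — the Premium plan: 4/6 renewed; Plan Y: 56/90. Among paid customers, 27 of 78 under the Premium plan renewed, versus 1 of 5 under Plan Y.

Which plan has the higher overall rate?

Affiliate: the Premium plan 4/6 = 66.7%, Plan Y 56/90 = 62.2% → the Premium plan
Paid: the Premium plan 27/78 = 34.6%, Plan Y 1/5 = 20.0% → the Premium plan
Overall: the Premium plan 31/84 = 36.9%, Plan Y 57/95 = 60.0% → Plan Y
(The Premium plan wins every signup group but Plan Y wins overall — the Premium plan's customers skew toward the low-rate paid group.)

Plan Y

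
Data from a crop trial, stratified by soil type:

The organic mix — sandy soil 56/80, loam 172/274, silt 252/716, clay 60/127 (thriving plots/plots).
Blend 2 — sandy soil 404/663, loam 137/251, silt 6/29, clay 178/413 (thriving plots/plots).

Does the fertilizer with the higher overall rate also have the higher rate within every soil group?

Sandy soil: the organic mix 56/80 = 70.0%, Blend 2 404/663 = 60.9% → the organic mix
Loam: the organic mix 172/274 = 62.8%, Blend 2 137/251 = 54.6% → the organic mix
Silt: the organic mix 252/716 = 35.2%, Blend 2 6/29 = 20.7% → the organic mix
Clay: the organic mix 60/127 = 47.2%, Blend 2 178/413 = 43.1% → the organic mix
Overall: the organic mix 540/1197 = 45.1%, Blend 2 725/1356 = 53.5% → Blend 2
The organic mix wins each soil group but Blend 2 wins overall — the comparison reverses. The organic mix's plots skew toward silt, which has a lower base rate.

No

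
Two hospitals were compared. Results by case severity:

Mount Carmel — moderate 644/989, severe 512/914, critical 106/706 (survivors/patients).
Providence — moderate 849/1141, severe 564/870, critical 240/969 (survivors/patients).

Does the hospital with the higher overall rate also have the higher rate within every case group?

Moderate: Mount Carmel 644/989 = 65.1%, Providence 849/1141 = 74.4% → Providence
Severe: Mount Carmel 512/914 = 56.0%, Providence 564/870 = 64.8% → Providence
Critical: Mount Carmel 106/706 = 15.0%, Providence 240/969 = 24.8% → Providence
Overall: Mount Carmel 1262/2609 = 48.4%, Providence 1653/2980 = 55.5% → Providence
Providence wins overall and in every case group — no reversal.

Yes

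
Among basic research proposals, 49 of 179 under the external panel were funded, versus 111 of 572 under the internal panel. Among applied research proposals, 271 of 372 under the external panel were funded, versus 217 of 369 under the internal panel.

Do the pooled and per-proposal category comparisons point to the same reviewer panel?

Yes

Basic research: the external panel 49/179 = 27.4%, the internal panel 111/572 = 19.4% → the external panel
Applied research: the external panel 271/372 = 72.8%, the internal panel 217/369 = 58.8% → the external panel
Overall: the external panel 320/551 = 58.1%, the internal panel 328/941 = 34.9% → the external panel
The external panel wins overall and in every proposal group — no reversal.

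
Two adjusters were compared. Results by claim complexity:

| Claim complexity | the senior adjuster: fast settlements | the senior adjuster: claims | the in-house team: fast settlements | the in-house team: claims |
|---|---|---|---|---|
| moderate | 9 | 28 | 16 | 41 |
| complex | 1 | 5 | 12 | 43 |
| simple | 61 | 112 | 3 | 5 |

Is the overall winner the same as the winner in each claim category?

Moderate: the senior adjuster 9/28 = 32.1%, the in-house team 16/41 = 39.0% → the in-house team
Complex: the senior adjuster 1/5 = 20.0%, the in-house team 12/43 = 27.9% → the in-house team
Simple: the senior adjuster 61/112 = 54.5%, the in-house team 3/5 = 60.0% → the in-house team
Overall: the senior adjuster 71/145 = 49.0%, the in-house team 31/89 = 34.8% → the senior adjuster
The in-house team wins each claim group but the senior adjuster wins overall — the comparison reverses. The in-house team's claims skew toward complex, which has a lower base rate.

No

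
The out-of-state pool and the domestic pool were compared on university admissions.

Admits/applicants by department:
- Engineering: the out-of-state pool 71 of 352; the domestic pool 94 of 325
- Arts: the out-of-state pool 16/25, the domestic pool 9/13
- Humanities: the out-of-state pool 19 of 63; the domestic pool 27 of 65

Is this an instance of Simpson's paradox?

Engineering: the out-of-state pool 71/352 = 20.2%, the domestic pool 94/325 = 28.9% → the domestic pool
Arts: the out-of-state pool 16/25 = 64.0%, the domestic pool 9/13 = 69.2% → the domestic pool
Humanities: the out-of-state pool 19/63 = 30.2%, the domestic pool 27/65 = 41.5% → the domestic pool
Overall: the out-of-state pool 106/440 = 24.1%, the domestic pool 130/403 = 32.3% → the domestic pool
The domestic pool wins overall and in every department group — no reversal.

No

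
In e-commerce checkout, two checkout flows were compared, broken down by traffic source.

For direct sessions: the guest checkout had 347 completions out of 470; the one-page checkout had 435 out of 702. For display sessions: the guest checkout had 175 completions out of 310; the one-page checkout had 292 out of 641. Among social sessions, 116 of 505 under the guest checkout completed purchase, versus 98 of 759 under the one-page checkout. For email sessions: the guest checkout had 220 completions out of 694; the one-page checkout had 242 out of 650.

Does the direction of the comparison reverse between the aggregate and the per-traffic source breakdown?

Direct: the guest checkout 347/470 = 73.8%, the one-page checkout 435/702 = 62.0% → the guest checkout
Display: the guest checkout 175/310 = 56.5%, the one-page checkout 292/641 = 45.6% → the guest checkout
Social: the guest checkout 116/505 = 23.0%, the one-page checkout 98/759 = 12.9% → the guest checkout
Email: the guest checkout 220/694 = 31.7%, the one-page checkout 242/650 = 37.2% → the one-page checkout
Overall: the guest checkout 858/1979 = 43.4%, the one-page checkout 1067/2752 = 38.8% → the guest checkout
Neither sweeps: the guest checkout wins 3 of 4 groups, the one-page checkout wins 1. The guest checkout wins overall but not every group — no Simpson reversal.

No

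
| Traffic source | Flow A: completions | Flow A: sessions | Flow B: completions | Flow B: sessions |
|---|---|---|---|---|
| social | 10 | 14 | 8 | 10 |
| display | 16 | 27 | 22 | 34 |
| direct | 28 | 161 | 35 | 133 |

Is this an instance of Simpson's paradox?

No

Social: Flow A 10/14 = 71.4%, Flow B 8/10 = 80.0% → Flow B
Display: Flow A 16/27 = 59.3%, Flow B 22/34 = 64.7% → Flow B
Direct: Flow A 28/161 = 17.4%, Flow B 35/133 = 26.3% → Flow B
Overall: Flow A 54/202 = 26.7%, Flow B 65/177 = 36.7% → Flow B
Flow B wins overall and in every traffic group — no reversal.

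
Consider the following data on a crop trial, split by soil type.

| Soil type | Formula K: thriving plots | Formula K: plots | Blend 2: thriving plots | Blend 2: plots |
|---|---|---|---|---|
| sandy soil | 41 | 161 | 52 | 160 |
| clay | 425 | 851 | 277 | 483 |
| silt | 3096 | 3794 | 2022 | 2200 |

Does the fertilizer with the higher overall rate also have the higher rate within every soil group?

Yes

Sandy soil: Formula K 41/161 = 25.5%, Blend 2 52/160 = 32.5% → Blend 2
Clay: Formula K 425/851 = 49.9%, Blend 2 277/483 = 57.3% → Blend 2
Silt: Formula K 3096/3794 = 81.6%, Blend 2 2022/2200 = 91.9% → Blend 2
Overall: Formula K 3562/4806 = 74.1%, Blend 2 2351/2843 = 82.7% → Blend 2
Blend 2 wins overall and in every soil group — no reversal.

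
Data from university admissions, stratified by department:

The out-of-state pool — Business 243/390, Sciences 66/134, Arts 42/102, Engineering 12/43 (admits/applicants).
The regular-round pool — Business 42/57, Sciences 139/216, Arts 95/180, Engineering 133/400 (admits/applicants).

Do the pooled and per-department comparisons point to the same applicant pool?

Business: the out-of-state pool 243/390 = 62.3%, the regular-round pool 42/57 = 73.7% → the regular-round pool
Sciences: the out-of-state pool 66/134 = 49.3%, the regular-round pool 139/216 = 64.4% → the regular-round pool
Arts: the out-of-state pool 42/102 = 41.2%, the regular-round pool 95/180 = 52.8% → the regular-round pool
Engineering: the out-of-state pool 12/43 = 27.9%, the regular-round pool 133/400 = 33.2% → the regular-round pool
Overall: the out-of-state pool 363/669 = 54.3%, the regular-round pool 409/853 = 47.9% → the out-of-state pool
The regular-round pool wins each department group but the out-of-state pool wins overall — the comparison reverses. The regular-round pool's applicants skew toward Engineering, which has a lower base rate.

No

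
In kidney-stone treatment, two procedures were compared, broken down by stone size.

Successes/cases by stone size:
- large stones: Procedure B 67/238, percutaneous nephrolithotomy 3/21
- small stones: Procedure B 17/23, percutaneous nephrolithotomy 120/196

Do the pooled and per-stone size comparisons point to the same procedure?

No

Large stones: Procedure B 67/238 = 28.2%, percutaneous nephrolithotomy 3/21 = 14.3% → Procedure B
Small stones: Procedure B 17/23 = 73.9%, percutaneous nephrolithotomy 120/196 = 61.2% → Procedure B
Overall: Procedure B 84/261 = 32.2%, percutaneous nephrolithotomy 123/217 = 56.7% → percutaneous nephrolithotomy
Procedure B wins each stone group but percutaneous nephrolithotomy wins overall — the comparison reverses. Procedure B's cases skew toward large stones, which has a lower base rate.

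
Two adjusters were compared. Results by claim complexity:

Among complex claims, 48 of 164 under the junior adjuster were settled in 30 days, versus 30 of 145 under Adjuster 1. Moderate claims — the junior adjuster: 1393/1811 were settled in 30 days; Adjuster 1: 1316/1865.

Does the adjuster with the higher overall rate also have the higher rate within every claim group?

Yes

Complex: the junior adjuster 48/164 = 29.3%, Adjuster 1 30/145 = 20.7% → the junior adjuster
Moderate: the junior adjuster 1393/1811 = 76.9%, Adjuster 1 1316/1865 = 70.6% → the junior adjuster
Overall: the junior adjuster 1441/1975 = 73.0%, Adjuster 1 1346/2010 = 67.0% → the junior adjuster
The junior adjuster wins overall and in every claim group — no reversal.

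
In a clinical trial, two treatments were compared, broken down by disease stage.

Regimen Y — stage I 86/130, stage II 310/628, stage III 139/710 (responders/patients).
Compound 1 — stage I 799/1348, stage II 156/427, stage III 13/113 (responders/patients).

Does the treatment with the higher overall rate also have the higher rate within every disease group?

No

Stage I: Regimen Y 86/130 = 66.2%, Compound 1 799/1348 = 59.3% → Regimen Y
Stage II: Regimen Y 310/628 = 49.4%, Compound 1 156/427 = 36.5% → Regimen Y
Stage III: Regimen Y 139/710 = 19.6%, Compound 1 13/113 = 11.5% → Regimen Y
Overall: Regimen Y 535/1468 = 36.4%, Compound 1 968/1888 = 51.3% → Compound 1
Regimen Y wins each disease group but Compound 1 wins overall — the comparison reverses. Regimen Y's patients skew toward stage III, which has a lower base rate.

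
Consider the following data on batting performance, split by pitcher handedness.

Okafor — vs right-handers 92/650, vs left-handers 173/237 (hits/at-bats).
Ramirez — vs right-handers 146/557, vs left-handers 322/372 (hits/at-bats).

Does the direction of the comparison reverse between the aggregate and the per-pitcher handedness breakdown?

No

Vs right-handers: Okafor 92/650 = 14.2%, Ramirez 146/557 = 26.2% → Ramirez
Vs left-handers: Okafor 173/237 = 73.0%, Ramirez 322/372 = 86.6% → Ramirez
Overall: Okafor 265/887 = 29.9%, Ramirez 468/929 = 50.4% → Ramirez
Ramirez wins overall and in every pitcher group — no reversal.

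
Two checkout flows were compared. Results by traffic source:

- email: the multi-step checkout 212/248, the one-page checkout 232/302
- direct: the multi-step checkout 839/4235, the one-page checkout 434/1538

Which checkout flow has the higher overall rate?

the one-page checkout

Email: the multi-step checkout 212/248 = 85.5%, the one-page checkout 232/302 = 76.8% → the multi-step checkout
Direct: the multi-step checkout 839/4235 = 19.8%, the one-page checkout 434/1538 = 28.2% → the one-page checkout
Overall: the multi-step checkout 1051/4483 = 23.4%, the one-page checkout 666/1840 = 36.2% → the one-page checkout
(Neither sweeps every traffic group, but the one-page checkout has the higher pooled rate.)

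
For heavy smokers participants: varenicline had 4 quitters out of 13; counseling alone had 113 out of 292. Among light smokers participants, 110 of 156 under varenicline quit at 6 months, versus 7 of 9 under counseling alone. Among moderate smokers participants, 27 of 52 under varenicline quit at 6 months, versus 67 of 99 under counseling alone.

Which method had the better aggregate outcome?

varenicline

Heavy smokers: varenicline 4/13 = 30.8%, counseling alone 113/292 = 38.7% → counseling alone
Light smokers: varenicline 110/156 = 70.5%, counseling alone 7/9 = 77.8% → counseling alone
Moderate smokers: varenicline 27/52 = 51.9%, counseling alone 67/99 = 67.7% → counseling alone
Overall: varenicline 141/221 = 63.8%, counseling alone 187/400 = 46.8% → varenicline
(Counseling alone wins every dependence group but varenicline wins overall — counseling alone's participants skew toward the low-rate heavy smokers group.)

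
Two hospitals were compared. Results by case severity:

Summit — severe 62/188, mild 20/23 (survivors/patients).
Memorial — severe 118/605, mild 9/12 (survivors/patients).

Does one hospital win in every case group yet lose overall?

Severe: Summit 62/188 = 33.0%, Memorial 118/605 = 19.5% → Summit
Mild: Summit 20/23 = 87.0%, Memorial 9/12 = 75.0% → Summit
Overall: Summit 82/211 = 38.9%, Memorial 127/617 = 20.6% → Summit
Summit wins overall and in every case group — no reversal.

No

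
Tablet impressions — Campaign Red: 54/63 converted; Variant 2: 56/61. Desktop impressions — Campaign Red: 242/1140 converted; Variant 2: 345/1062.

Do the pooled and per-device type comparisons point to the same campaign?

Yes

Tablet: Campaign Red 54/63 = 85.7%, Variant 2 56/61 = 91.8% → Variant 2
Desktop: Campaign Red 242/1140 = 21.2%, Variant 2 345/1062 = 32.5% → Variant 2
Overall: Campaign Red 296/1203 = 24.6%, Variant 2 401/1123 = 35.7% → Variant 2
Variant 2 wins overall and in every device group — no reversal.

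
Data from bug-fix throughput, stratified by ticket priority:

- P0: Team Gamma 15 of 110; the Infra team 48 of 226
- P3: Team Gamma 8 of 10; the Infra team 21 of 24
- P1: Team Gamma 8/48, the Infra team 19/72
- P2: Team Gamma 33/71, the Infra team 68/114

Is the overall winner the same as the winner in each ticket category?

Yes

P0: Team Gamma 15/110 = 13.6%, the Infra team 48/226 = 21.2% → the Infra team
P3: Team Gamma 8/10 = 80.0%, the Infra team 21/24 = 87.5% → the Infra team
P1: Team Gamma 8/48 = 16.7%, the Infra team 19/72 = 26.4% → the Infra team
P2: Team Gamma 33/71 = 46.5%, the Infra team 68/114 = 59.6% → the Infra team
Overall: Team Gamma 64/239 = 26.8%, the Infra team 156/436 = 35.8% → the Infra team
The Infra team wins overall and in every ticket group — no reversal.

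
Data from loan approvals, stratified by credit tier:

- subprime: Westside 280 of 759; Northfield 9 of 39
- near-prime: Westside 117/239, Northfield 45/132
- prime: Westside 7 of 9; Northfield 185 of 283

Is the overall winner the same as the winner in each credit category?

Subprime: Westside 280/759 = 36.9%, Northfield 9/39 = 23.1% → Westside
Near-prime: Westside 117/239 = 49.0%, Northfield 45/132 = 34.1% → Westside
Prime: Westside 7/9 = 77.8%, Northfield 185/283 = 65.4% → Westside
Overall: Westside 404/1007 = 40.1%, Northfield 239/454 = 52.6% → Northfield
Westside wins each credit group but Northfield wins overall — the comparison reverses. Westside's applications skew toward subprime, which has a lower base rate.

No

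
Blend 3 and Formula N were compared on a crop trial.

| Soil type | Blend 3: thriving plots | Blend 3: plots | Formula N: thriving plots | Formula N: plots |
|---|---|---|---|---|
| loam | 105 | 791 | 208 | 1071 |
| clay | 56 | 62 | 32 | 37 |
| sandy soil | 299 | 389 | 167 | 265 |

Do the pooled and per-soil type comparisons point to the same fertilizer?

No

Loam: Blend 3 105/791 = 13.3%, Formula N 208/1071 = 19.4% → Formula N
Clay: Blend 3 56/62 = 90.3%, Formula N 32/37 = 86.5% → Blend 3
Sandy soil: Blend 3 299/389 = 76.9%, Formula N 167/265 = 63.0% → Blend 3
Overall: Blend 3 460/1242 = 37.0%, Formula N 407/1373 = 29.6% → Blend 3
Neither sweeps: Blend 3 wins 2 of 3 groups, Formula N wins 1. Blend 3 wins overall but not every group — no Simpson reversal.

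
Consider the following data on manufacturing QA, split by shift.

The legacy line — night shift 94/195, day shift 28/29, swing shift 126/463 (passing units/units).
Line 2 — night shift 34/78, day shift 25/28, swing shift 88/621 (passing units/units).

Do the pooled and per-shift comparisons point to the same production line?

Yes

Night shift: the legacy line 94/195 = 48.2%, Line 2 34/78 = 43.6% → the legacy line
Day shift: the legacy line 28/29 = 96.6%, Line 2 25/28 = 89.3% → the legacy line
Swing shift: the legacy line 126/463 = 27.2%, Line 2 88/621 = 14.2% → the legacy line
Overall: the legacy line 248/687 = 36.1%, Line 2 147/727 = 20.2% → the legacy line
The legacy line wins overall and in every shift group — no reversal.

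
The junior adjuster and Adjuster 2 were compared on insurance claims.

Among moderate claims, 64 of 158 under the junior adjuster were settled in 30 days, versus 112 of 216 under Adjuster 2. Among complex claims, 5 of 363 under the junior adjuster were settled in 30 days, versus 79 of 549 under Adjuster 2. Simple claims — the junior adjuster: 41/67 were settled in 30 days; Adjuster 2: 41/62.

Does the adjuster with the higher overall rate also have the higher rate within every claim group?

Moderate: the junior adjuster 64/158 = 40.5%, Adjuster 2 112/216 = 51.9% → Adjuster 2
Complex: the junior adjuster 5/363 = 1.4%, Adjuster 2 79/549 = 14.4% → Adjuster 2
Simple: the junior adjuster 41/67 = 61.2%, Adjuster 2 41/62 = 66.1% → Adjuster 2
Overall: the junior adjuster 110/588 = 18.7%, Adjuster 2 232/827 = 28.1% → Adjuster 2
Adjuster 2 wins overall and in every claim group — no reversal.

Yes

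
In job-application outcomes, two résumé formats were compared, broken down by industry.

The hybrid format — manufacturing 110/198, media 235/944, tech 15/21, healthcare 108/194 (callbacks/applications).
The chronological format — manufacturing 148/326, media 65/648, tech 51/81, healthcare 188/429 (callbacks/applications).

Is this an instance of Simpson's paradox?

No

Manufacturing: the hybrid format 110/198 = 55.6%, the chronological format 148/326 = 45.4% → the hybrid format
Media: the hybrid format 235/944 = 24.9%, the chronological format 65/648 = 10.0% → the hybrid format
Tech: the hybrid format 15/21 = 71.4%, the chronological format 51/81 = 63.0% → the hybrid format
Healthcare: the hybrid format 108/194 = 55.7%, the chronological format 188/429 = 43.8% → the hybrid format
Overall: the hybrid format 468/1357 = 34.5%, the chronological format 452/1484 = 30.5% → the hybrid format
The hybrid format wins overall and in every industry group — no reversal.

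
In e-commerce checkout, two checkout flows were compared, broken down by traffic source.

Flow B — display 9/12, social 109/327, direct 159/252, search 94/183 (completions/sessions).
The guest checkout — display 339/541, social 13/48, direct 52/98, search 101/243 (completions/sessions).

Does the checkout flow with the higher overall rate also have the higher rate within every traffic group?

No

Display: Flow B 9/12 = 75.0%, the guest checkout 339/541 = 62.7% → Flow B
Social: Flow B 109/327 = 33.3%, the guest checkout 13/48 = 27.1% → Flow B
Direct: Flow B 159/252 = 63.1%, the guest checkout 52/98 = 53.1% → Flow B
Search: Flow B 94/183 = 51.4%, the guest checkout 101/243 = 41.6% → Flow B
Overall: Flow B 371/774 = 47.9%, the guest checkout 505/930 = 54.3% → the guest checkout
Flow B wins each traffic group but the guest checkout wins overall — the comparison reverses. Flow B's sessions skew toward social, which has a lower base rate.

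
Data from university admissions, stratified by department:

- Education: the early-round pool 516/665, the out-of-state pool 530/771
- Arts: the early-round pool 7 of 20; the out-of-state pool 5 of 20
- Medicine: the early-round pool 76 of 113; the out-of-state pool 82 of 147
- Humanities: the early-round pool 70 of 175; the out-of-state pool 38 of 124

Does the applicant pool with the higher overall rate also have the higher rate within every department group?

Yes

Education: the early-round pool 516/665 = 77.6%, the out-of-state pool 530/771 = 68.7% → the early-round pool
Arts: the early-round pool 7/20 = 35.0%, the out-of-state pool 5/20 = 25.0% → the early-round pool
Medicine: the early-round pool 76/113 = 67.3%, the out-of-state pool 82/147 = 55.8% → the early-round pool
Humanities: the early-round pool 70/175 = 40.0%, the out-of-state pool 38/124 = 30.6% → the early-round pool
Overall: the early-round pool 669/973 = 68.8%, the out-of-state pool 655/1062 = 61.7% → the early-round pool
The early-round pool wins overall and in every department group — no reversal.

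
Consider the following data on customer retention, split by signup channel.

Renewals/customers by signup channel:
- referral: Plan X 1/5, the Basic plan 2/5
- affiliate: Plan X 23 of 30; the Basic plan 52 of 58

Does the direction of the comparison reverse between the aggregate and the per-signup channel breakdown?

No

Referral: Plan X 1/5 = 20.0%, the Basic plan 2/5 = 40.0% → the Basic plan
Affiliate: Plan X 23/30 = 76.7%, the Basic plan 52/58 = 89.7% → the Basic plan
Overall: Plan X 24/35 = 68.6%, the Basic plan 54/63 = 85.7% → the Basic plan
The Basic plan wins overall and in every signup group — no reversal.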